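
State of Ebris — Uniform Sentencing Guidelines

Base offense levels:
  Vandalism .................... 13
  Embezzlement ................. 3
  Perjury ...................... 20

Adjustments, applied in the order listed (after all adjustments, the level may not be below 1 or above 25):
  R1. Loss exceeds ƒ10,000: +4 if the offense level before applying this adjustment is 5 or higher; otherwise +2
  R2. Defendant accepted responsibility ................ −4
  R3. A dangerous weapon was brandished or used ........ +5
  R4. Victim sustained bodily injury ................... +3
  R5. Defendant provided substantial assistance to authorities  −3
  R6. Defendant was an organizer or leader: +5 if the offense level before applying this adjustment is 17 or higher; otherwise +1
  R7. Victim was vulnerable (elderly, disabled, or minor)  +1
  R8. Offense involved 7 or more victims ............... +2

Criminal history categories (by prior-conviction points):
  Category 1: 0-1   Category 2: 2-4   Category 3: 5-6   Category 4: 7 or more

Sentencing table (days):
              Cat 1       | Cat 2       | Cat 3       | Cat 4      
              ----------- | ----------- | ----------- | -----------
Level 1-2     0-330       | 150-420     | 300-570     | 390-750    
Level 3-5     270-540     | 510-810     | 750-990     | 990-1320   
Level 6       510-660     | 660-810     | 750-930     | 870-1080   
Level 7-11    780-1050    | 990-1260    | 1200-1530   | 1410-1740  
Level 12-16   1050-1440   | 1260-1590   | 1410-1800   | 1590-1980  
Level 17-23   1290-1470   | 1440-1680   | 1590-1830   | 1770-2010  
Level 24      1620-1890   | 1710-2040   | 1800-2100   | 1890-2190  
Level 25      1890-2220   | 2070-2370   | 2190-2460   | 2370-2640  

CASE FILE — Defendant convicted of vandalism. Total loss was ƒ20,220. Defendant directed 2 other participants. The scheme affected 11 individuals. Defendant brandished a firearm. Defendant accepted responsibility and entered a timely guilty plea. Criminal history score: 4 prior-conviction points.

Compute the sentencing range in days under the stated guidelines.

2070-2370 days

Base offense level for vandalism: 13.
R1 applies (level before this adjustment is 13 ≥ 5, so +4): 13 + 4 = 17.
R2 applies: 17 − 4 = 13.
R3 applies: 13 + 5 = 18.
R6 applies (level before this adjustment is 18 ≥ 17, so +5): 18 + 5 = 23.
R8 applies: 23 + 2 = 25.
Final offense level: 25.
Criminal history: 4 prior points → Category 2 (2-4).
Level 25 falls in the 25 band.
Grid: Level 25 × Category 2 = 2070-2370 days.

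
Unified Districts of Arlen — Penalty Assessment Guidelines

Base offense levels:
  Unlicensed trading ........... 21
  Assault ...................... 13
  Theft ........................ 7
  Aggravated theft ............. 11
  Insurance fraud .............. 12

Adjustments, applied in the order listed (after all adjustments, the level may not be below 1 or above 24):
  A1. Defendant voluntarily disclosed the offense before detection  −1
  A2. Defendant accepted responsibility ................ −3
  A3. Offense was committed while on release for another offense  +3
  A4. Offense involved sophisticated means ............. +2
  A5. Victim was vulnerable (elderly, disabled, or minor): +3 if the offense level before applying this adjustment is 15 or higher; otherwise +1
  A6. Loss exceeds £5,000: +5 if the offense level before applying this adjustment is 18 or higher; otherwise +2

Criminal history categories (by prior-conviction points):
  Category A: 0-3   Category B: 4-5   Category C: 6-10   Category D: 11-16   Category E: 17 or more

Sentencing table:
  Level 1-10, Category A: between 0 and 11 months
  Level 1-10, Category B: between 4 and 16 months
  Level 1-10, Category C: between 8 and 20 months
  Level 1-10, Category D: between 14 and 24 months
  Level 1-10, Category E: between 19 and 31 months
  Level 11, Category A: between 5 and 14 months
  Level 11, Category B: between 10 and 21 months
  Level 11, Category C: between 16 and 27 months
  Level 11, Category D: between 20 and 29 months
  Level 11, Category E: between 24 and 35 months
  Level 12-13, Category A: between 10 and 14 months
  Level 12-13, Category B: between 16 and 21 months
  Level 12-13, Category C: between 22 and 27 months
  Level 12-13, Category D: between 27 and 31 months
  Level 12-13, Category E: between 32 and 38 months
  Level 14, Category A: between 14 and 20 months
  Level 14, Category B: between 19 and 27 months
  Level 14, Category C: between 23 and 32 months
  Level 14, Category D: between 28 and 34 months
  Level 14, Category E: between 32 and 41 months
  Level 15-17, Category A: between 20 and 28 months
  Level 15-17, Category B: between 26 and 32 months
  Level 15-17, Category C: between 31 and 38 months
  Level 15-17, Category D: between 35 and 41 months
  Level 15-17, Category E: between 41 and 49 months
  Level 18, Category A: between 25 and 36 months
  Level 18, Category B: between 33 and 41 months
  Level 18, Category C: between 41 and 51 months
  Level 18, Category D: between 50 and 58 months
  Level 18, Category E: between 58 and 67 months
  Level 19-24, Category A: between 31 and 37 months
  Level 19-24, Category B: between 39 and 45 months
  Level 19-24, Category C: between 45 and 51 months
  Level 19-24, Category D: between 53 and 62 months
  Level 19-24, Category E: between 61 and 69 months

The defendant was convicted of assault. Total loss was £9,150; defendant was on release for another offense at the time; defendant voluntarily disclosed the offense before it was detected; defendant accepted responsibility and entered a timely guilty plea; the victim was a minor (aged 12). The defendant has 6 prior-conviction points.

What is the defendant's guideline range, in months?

31-38 months

Base offense level for assault: 13.
A1 applies: 13 − 1 = 12.
A2 applies: 12 − 3 = 9.
A3 applies: 9 + 3 = 12.
A5 applies (level before this adjustment is 12 < 15, so +1): 12 + 1 = 13.
A6 applies (level before this adjustment is 13 < 18, so +2): 13 + 2 = 15.
Final offense level: 15.
Criminal history: 6 prior points → Category C (6-10).
Level 15 falls in the 15-17 band.
Grid: Level 15-17 × Category C = 31-38 months.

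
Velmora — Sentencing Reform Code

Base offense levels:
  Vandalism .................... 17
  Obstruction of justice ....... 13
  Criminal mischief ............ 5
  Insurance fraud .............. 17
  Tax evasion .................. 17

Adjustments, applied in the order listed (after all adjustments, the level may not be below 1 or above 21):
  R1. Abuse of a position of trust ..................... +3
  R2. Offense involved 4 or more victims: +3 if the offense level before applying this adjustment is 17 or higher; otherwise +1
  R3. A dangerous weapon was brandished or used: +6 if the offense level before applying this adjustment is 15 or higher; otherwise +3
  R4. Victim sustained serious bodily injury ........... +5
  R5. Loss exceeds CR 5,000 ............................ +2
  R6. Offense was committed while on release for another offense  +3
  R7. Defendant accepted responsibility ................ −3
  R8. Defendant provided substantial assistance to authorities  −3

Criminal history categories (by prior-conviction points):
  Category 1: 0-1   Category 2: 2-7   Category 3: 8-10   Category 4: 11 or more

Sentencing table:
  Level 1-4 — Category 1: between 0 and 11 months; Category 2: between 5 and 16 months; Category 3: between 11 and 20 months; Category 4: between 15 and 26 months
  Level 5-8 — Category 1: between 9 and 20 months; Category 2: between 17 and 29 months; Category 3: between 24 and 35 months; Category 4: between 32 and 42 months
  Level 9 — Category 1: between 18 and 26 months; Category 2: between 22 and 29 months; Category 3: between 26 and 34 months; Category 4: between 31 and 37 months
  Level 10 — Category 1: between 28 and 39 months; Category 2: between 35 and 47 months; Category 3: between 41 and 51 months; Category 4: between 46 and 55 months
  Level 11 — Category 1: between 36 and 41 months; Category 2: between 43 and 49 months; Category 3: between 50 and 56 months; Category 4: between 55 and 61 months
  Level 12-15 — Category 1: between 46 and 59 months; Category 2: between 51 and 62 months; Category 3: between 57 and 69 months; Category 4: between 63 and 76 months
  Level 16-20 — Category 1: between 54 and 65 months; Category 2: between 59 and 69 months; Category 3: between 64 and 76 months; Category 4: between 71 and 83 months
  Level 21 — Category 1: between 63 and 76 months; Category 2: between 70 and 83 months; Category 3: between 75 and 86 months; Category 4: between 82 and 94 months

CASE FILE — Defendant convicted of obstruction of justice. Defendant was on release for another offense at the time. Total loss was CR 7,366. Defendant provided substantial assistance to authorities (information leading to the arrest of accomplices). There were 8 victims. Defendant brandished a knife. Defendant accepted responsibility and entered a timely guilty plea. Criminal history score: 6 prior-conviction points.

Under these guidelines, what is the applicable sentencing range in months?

Base offense level for obstruction of justice: 13.
R2 applies (level before this adjustment is 13 < 17, so +1): 13 + 1 = 14.
R3 applies (level before this adjustment is 14 < 15, so +3): 14 + 3 = 17.
R5 applies: 17 + 2 = 19.
R6 applies: 19 + 3 = 22.
R7 applies: 22 − 3 = 19.
R8 applies: 19 − 3 = 16.
Final offense level: 16.
Criminal history: 6 prior points → Category 2 (2-7).
Level 16 falls in the 16-20 band.
Grid: Level 16-20 × Category 2 = 59-69 months.

59-69 months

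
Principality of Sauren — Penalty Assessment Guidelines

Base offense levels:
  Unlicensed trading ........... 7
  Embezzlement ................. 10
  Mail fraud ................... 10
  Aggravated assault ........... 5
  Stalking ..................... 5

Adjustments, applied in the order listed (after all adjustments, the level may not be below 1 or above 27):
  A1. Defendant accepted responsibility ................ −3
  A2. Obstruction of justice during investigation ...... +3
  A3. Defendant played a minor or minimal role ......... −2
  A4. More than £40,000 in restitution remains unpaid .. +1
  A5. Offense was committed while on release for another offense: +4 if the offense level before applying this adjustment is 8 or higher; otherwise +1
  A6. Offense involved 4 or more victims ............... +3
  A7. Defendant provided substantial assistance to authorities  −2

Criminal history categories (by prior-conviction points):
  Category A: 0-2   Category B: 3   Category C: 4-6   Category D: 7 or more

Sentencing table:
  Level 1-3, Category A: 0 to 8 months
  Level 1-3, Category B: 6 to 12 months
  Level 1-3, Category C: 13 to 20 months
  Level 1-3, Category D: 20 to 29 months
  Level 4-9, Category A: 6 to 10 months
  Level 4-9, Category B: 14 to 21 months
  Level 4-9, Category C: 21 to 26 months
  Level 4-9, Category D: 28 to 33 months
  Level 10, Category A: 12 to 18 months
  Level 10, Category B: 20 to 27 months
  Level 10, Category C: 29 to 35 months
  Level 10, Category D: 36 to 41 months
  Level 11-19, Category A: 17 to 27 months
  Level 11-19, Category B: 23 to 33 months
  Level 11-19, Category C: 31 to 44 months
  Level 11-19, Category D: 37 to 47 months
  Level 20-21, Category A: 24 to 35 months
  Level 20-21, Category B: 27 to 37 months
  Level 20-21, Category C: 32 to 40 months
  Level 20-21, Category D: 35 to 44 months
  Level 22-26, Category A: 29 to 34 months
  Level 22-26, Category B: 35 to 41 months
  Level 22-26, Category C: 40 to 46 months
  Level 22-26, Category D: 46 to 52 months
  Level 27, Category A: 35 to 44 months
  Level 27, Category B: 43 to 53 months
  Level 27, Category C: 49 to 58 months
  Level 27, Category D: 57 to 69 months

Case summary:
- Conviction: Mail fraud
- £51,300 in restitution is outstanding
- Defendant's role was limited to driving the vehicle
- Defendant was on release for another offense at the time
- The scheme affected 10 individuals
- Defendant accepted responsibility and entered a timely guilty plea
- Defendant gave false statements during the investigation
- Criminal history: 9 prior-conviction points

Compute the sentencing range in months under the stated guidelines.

Base offense level for mail fraud: 10.
A1 applies: 10 − 3 = 7.
A2 applies: 7 + 3 = 10.
A3 applies: 10 − 2 = 8.
A4 applies: 8 + 1 = 9.
A5 applies (level before this adjustment is 9 ≥ 8, so +4): 9 + 4 = 13.
A6 applies: 13 + 3 = 16.
Final offense level: 16.
Criminal history: 9 prior points → Category D (7+).
Level 16 falls in the 11-19 band.
Grid: Level 11-19 × Category D = 37-47 months.

37-47 months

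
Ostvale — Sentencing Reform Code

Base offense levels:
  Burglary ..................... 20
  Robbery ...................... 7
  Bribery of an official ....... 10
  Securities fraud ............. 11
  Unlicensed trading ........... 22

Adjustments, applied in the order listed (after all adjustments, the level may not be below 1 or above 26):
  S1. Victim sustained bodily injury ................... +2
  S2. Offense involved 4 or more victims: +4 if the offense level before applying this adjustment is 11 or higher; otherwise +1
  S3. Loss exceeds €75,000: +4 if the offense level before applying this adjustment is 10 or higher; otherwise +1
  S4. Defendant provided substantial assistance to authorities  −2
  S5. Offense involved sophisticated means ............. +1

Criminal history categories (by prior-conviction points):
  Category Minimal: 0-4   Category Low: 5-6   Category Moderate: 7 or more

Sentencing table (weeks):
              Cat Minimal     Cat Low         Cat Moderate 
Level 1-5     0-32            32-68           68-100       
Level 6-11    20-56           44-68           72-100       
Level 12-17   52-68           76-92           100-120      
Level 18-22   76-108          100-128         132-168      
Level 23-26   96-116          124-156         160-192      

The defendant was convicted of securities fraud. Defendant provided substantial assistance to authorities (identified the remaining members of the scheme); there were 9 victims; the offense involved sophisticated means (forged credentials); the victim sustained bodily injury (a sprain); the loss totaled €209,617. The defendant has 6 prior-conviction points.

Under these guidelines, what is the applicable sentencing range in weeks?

100-128 weeks

Base offense level for securities fraud: 11.
S1 applies: 11 + 2 = 13.
S2 applies (level before this adjustment is 13 ≥ 11, so +4): 13 + 4 = 17.
S3 applies (level before this adjustment is 17 ≥ 10, so +4): 17 + 4 = 21.
S4 applies: 21 − 2 = 19.
S5 applies: 19 + 1 = 20.
Final offense level: 20.
Criminal history: 6 prior points → Category Low (5-6).
Level 20 falls in the 18-22 band.
Grid: Level 18-22 × Category Low = 100-128 weeks.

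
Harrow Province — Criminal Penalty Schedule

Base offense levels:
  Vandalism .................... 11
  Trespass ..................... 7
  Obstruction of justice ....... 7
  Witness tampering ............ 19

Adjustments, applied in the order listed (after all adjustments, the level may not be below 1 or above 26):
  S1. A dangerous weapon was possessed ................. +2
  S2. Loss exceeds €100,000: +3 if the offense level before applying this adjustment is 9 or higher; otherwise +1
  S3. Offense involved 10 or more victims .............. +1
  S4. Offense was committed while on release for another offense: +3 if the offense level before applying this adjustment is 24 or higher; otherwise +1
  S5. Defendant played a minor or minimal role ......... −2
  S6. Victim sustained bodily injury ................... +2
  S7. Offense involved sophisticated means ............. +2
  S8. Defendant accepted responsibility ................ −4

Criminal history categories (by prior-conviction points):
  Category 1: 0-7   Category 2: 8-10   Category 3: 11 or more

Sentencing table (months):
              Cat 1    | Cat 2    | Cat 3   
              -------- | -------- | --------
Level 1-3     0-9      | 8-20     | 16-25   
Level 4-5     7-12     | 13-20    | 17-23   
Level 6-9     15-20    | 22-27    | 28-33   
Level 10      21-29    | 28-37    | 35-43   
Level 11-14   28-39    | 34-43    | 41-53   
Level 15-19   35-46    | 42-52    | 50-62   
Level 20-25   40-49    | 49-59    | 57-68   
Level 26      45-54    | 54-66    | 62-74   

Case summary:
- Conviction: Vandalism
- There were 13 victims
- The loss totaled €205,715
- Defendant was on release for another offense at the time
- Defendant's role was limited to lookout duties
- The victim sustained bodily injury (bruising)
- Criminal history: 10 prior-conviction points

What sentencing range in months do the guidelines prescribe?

Base offense level for vandalism: 11.
S2 applies (level before this adjustment is 11 ≥ 9, so +3): 11 + 3 = 14.
S3 applies: 14 + 1 = 15.
S4 applies (level before this adjustment is 15 < 24, so +1): 15 + 1 = 16.
S5 applies: 16 − 2 = 14.
S6 applies: 14 + 2 = 16.
S7 does not apply.
S8 does not apply.
Final offense level: 16.
Criminal history: 10 prior points → Category 2 (8-10).
Level 16 falls in the 15-19 band.
Grid: Level 15-19 × Category 2 = 42-52 months.

42-52 months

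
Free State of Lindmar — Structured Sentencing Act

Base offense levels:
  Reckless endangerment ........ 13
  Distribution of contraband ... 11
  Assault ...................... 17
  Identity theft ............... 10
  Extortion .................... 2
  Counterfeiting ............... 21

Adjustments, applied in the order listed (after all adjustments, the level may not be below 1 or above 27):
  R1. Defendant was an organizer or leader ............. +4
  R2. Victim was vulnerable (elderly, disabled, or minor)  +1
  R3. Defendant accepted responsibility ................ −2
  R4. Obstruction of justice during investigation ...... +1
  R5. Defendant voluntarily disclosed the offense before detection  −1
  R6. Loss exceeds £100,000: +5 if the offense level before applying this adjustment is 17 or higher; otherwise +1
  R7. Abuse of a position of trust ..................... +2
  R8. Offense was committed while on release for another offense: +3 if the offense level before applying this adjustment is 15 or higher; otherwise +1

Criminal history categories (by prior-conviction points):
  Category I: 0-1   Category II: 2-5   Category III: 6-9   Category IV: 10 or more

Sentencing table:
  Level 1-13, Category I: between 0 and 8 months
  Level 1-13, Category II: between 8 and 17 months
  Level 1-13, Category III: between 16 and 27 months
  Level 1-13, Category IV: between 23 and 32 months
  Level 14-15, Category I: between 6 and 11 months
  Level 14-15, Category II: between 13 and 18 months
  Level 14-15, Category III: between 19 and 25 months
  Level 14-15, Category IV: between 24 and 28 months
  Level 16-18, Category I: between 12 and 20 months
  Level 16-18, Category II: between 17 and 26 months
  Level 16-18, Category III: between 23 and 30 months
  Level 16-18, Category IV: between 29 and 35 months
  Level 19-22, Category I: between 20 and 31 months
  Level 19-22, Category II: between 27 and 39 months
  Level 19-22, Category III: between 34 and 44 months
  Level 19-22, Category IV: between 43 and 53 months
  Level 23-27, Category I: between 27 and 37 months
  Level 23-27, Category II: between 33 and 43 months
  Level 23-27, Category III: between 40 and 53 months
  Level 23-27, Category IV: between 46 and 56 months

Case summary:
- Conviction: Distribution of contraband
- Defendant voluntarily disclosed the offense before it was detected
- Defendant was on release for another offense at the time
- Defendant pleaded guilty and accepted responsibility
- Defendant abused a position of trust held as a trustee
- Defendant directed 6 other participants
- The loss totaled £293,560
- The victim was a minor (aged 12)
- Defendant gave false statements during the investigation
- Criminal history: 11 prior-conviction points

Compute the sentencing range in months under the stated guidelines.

Base offense level for distribution of contraband: 11.
R1 applies: 11 + 4 = 15.
R2 applies: 15 + 1 = 16.
R3 applies: 16 − 2 = 14.
R4 applies: 14 + 1 = 15.
R5 applies: 15 − 1 = 14.
R6 applies (level before this adjustment is 14 < 17, so +1): 14 + 1 = 15.
R7 applies: 15 + 2 = 17.
R8 applies (level before this adjustment is 17 ≥ 15, so +3): 17 + 3 = 20.
Final offense level: 20.
Criminal history: 11 prior points → Category IV (10+).
Level 20 falls in the 19-22 band.
Grid: Level 19-22 × Category IV = 43-53 months.

43-53 months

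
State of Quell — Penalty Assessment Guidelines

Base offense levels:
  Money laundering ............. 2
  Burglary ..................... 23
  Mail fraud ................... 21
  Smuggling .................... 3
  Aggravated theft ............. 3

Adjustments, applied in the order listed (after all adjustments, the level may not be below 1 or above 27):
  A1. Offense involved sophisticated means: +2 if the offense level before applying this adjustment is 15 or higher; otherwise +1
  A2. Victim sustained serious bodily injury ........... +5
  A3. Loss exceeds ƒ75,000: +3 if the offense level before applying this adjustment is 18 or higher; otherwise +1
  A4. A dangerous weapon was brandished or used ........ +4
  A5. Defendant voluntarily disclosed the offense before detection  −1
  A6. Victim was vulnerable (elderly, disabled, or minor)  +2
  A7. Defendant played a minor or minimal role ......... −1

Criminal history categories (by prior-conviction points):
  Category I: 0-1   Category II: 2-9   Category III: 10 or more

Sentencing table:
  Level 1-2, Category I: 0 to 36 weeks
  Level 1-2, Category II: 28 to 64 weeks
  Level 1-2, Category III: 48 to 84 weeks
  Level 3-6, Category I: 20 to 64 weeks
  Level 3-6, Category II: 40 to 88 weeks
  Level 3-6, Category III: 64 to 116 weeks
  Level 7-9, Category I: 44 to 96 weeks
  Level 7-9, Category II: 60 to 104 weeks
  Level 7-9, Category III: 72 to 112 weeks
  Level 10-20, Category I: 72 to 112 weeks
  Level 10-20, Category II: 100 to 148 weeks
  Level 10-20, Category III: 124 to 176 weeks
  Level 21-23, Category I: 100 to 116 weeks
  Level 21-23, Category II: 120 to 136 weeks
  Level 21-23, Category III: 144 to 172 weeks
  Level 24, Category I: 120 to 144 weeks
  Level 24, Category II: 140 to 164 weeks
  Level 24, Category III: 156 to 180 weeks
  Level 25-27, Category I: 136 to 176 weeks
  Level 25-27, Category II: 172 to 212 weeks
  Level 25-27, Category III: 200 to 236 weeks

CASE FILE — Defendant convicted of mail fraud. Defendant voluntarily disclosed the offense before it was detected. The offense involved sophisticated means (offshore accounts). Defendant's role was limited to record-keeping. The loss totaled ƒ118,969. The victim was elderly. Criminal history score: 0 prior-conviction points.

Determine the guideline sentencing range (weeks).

136-176 weeks

Base offense level for mail fraud: 21.
A1 applies (level before this adjustment is 21 ≥ 15, so +2): 21 + 2 = 23.
A3 applies (level before this adjustment is 23 ≥ 18, so +3): 23 + 3 = 26.
A4 does not apply.
A5 applies: 26 − 1 = 25.
A6 applies: 25 + 2 = 27.
A7 applies: 27 − 1 = 26.
Final offense level: 26.
Criminal history: 0 prior points → Category I (0-1).
Level 26 falls in the 25-27 band.
Grid: Level 25-27 × Category I = 136-176 weeks.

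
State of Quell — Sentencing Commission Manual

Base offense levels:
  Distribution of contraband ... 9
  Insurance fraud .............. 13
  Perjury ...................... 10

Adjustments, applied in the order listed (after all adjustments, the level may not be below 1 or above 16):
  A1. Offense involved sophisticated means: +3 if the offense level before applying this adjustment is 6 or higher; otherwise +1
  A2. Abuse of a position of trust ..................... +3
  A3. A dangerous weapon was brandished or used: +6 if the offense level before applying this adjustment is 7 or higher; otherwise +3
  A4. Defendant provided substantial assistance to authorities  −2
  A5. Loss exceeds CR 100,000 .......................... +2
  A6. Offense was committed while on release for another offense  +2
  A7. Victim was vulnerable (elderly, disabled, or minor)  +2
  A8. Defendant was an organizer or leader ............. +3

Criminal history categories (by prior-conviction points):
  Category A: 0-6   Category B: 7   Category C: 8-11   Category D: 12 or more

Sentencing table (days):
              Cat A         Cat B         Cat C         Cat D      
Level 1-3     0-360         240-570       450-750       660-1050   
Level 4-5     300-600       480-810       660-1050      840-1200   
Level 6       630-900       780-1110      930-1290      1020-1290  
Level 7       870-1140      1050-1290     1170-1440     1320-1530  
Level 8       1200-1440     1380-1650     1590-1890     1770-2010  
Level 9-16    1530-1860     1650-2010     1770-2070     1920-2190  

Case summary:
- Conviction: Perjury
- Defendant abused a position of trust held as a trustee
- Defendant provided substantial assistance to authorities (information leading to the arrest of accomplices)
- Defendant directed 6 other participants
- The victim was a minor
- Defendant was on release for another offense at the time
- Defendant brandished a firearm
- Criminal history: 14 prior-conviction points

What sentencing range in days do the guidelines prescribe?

1920-2190 days

Base offense level for perjury: 10.
A1 does not apply.
A2 applies: 10 + 3 = 13.
A3 applies (level before this adjustment is 13 ≥ 7, so +6): 13 + 6 = 19.
A4 applies: 19 − 2 = 17.
A6 applies: 17 + 2 = 19.
A7 applies: 19 + 2 = 21.
A8 applies: 21 + 3 = 24.
Level 24 exceeds the maximum of 16; capped at 16.
Final offense level: 16.
Criminal history: 14 prior points → Category D (12+).
Level 16 falls in the 9-16 band.
Grid: Level 9-16 × Category D = 1920-2190 days.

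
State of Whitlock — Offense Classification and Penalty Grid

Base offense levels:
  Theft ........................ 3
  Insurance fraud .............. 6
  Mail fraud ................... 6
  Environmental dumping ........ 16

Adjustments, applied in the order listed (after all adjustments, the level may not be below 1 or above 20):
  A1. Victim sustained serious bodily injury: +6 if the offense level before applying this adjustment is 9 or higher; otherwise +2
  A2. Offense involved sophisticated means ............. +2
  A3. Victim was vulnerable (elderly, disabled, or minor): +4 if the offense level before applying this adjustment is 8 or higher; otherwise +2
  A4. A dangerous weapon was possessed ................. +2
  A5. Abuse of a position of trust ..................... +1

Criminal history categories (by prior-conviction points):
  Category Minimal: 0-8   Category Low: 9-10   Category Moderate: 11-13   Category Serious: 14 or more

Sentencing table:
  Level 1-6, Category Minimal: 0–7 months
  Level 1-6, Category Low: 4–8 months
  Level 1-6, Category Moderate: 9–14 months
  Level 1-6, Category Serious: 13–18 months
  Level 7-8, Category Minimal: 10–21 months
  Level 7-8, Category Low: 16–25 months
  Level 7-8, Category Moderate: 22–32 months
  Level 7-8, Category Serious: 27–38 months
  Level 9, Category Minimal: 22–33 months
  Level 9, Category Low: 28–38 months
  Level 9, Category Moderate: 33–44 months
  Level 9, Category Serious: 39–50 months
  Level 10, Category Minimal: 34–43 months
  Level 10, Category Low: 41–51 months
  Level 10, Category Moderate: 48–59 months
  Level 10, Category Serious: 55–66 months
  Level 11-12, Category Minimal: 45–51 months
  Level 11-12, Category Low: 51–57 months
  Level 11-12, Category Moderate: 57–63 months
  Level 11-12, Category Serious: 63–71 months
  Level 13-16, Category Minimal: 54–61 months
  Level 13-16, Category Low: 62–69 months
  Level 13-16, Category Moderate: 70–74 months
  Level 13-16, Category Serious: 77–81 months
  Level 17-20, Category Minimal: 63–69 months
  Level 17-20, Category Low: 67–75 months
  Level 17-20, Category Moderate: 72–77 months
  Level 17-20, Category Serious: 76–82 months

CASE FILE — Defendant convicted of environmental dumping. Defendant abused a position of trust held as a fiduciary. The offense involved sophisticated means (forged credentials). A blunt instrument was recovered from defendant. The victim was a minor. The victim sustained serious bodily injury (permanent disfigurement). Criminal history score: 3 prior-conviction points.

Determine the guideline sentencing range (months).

Base offense level for environmental dumping: 16.
A1 applies (level before this adjustment is 16 ≥ 9, so +6): 16 + 6 = 22.
A2 applies: 22 + 2 = 24.
A3 applies (level before this adjustment is 24 ≥ 8, so +4): 24 + 4 = 28.
A4 applies: 28 + 2 = 30.
A5 applies: 30 + 1 = 31.
Level 31 exceeds the maximum of 20; capped at 20.
Final offense level: 20.
Criminal history: 3 prior points → Category Minimal (0-8).
Level 20 falls in the 17-20 band.
Grid: Level 17-20 × Category Minimal = 63-69 months.

63-69 months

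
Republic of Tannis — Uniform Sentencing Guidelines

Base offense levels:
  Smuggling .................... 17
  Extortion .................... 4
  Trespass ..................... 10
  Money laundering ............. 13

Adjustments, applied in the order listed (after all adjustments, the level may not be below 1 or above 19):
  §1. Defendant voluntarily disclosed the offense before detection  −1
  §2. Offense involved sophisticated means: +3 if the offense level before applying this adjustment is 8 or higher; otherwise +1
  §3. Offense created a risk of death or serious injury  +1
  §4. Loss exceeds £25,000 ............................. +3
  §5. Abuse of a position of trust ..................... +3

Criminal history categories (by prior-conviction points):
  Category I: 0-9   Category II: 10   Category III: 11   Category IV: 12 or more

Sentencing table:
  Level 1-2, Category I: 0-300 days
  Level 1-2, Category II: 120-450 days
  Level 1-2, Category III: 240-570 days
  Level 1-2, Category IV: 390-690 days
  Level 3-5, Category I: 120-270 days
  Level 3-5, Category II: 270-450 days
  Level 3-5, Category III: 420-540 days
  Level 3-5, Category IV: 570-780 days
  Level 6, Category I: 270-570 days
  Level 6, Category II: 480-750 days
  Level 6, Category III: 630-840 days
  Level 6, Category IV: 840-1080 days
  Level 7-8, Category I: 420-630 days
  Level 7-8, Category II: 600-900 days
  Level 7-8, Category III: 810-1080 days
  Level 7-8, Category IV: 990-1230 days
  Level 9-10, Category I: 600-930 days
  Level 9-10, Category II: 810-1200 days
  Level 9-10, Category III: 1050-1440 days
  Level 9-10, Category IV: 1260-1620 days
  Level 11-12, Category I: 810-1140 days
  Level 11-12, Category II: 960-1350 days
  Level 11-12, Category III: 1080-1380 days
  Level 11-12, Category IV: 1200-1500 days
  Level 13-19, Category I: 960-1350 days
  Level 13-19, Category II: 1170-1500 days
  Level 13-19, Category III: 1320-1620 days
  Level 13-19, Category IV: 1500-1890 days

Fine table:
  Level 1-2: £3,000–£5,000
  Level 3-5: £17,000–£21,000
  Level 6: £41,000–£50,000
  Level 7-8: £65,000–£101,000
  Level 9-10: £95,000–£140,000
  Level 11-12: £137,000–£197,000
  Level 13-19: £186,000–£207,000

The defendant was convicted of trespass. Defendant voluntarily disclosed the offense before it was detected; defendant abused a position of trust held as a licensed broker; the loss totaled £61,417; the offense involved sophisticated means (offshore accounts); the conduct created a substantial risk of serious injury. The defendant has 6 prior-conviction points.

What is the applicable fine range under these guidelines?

Base offense level for trespass: 10.
§1 applies: 10 − 1 = 9.
§2 applies (level before this adjustment is 9 ≥ 8, so +3): 9 + 3 = 12.
§3 applies: 12 + 1 = 13.
§4 applies: 13 + 3 = 16.
§5 applies: 16 + 3 = 19.
Final offense level: 19.
Level 19 falls in the 13-19 band.
Fine table: Level 13-19 → £186,000–£207,000.

£186,000–£207,000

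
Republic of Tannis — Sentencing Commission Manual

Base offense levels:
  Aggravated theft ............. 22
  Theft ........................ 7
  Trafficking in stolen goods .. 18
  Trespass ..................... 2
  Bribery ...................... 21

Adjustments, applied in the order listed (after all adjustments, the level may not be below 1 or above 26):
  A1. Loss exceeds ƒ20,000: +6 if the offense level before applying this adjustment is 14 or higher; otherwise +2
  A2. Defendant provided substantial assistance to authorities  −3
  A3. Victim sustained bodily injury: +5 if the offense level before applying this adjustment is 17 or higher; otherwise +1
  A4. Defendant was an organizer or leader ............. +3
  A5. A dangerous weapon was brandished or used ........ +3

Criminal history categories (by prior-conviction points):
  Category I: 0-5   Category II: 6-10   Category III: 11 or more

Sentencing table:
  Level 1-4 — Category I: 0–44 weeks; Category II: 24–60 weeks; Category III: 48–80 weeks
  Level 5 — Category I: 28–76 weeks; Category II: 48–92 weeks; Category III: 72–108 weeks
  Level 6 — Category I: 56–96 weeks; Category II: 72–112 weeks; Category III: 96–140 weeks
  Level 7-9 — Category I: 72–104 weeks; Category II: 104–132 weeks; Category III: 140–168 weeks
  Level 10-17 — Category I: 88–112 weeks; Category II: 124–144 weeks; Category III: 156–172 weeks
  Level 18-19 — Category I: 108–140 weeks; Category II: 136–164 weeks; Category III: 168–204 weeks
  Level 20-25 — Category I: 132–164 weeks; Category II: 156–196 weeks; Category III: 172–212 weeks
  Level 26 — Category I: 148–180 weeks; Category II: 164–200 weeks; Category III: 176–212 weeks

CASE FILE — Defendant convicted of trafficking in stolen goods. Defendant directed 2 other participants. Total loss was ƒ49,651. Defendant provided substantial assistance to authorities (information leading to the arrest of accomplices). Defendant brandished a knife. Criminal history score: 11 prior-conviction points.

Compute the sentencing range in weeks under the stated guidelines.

176-212 weeks

Base offense level for trafficking in stolen goods: 18.
A1 applies (level before this adjustment is 18 ≥ 14, so +6): 18 + 6 = 24.
A2 applies: 24 − 3 = 21.
A3 does not apply.
A4 applies: 21 + 3 = 24.
A5 applies: 24 + 3 = 27.
Level 27 exceeds the maximum of 26; capped at 26.
Final offense level: 26.
Criminal history: 11 prior points → Category III (11+).
Level 26 falls in the 26 band.
Grid: Level 26 × Category III = 176-212 weeks.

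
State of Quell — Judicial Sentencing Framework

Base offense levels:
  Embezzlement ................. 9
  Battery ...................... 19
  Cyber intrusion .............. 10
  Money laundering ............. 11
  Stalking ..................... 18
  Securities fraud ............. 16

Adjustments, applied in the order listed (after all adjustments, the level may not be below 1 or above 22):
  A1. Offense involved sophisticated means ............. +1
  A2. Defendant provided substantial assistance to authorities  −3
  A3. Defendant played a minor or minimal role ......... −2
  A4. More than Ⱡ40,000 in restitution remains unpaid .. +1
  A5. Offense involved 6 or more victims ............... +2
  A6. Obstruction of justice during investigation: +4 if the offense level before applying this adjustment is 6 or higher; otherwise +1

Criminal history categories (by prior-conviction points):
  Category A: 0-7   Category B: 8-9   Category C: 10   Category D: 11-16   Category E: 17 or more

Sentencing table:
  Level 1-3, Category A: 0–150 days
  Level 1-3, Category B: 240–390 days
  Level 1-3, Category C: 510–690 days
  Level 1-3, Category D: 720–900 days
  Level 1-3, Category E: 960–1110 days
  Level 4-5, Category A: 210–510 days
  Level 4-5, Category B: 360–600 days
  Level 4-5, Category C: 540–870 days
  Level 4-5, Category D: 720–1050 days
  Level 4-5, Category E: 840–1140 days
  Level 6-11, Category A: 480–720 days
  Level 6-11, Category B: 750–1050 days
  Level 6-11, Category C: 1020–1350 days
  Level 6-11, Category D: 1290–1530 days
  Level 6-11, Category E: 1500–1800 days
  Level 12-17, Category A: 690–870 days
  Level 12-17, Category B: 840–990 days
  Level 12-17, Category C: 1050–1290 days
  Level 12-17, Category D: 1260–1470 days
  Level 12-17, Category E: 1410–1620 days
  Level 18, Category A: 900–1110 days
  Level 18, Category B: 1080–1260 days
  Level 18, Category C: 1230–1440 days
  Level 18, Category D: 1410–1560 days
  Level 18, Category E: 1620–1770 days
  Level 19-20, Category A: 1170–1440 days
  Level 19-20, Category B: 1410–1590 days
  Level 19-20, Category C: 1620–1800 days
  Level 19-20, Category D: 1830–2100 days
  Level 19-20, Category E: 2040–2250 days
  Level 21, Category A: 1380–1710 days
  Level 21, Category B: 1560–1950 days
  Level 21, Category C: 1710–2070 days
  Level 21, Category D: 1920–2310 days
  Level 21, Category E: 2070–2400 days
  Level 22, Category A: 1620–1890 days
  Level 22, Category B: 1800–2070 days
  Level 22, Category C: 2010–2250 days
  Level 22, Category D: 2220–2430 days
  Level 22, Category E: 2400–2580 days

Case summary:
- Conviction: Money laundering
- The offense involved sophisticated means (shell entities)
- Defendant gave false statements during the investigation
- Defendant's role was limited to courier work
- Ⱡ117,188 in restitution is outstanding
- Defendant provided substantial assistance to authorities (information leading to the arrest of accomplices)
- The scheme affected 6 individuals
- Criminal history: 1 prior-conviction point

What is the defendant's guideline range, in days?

690-870 days

Base offense level for money laundering: 11.
A1 applies: 11 + 1 = 12.
A2 applies: 12 − 3 = 9.
A3 applies: 9 − 2 = 7.
A4 applies: 7 + 1 = 8.
A5 applies: 8 + 2 = 10.
A6 applies (level before this adjustment is 10 ≥ 6, so +4): 10 + 4 = 14.
Final offense level: 14.
Criminal history: 1 prior point → Category A (0-7).
Level 14 falls in the 12-17 band.
Grid: Level 12-17 × Category A = 690-870 days.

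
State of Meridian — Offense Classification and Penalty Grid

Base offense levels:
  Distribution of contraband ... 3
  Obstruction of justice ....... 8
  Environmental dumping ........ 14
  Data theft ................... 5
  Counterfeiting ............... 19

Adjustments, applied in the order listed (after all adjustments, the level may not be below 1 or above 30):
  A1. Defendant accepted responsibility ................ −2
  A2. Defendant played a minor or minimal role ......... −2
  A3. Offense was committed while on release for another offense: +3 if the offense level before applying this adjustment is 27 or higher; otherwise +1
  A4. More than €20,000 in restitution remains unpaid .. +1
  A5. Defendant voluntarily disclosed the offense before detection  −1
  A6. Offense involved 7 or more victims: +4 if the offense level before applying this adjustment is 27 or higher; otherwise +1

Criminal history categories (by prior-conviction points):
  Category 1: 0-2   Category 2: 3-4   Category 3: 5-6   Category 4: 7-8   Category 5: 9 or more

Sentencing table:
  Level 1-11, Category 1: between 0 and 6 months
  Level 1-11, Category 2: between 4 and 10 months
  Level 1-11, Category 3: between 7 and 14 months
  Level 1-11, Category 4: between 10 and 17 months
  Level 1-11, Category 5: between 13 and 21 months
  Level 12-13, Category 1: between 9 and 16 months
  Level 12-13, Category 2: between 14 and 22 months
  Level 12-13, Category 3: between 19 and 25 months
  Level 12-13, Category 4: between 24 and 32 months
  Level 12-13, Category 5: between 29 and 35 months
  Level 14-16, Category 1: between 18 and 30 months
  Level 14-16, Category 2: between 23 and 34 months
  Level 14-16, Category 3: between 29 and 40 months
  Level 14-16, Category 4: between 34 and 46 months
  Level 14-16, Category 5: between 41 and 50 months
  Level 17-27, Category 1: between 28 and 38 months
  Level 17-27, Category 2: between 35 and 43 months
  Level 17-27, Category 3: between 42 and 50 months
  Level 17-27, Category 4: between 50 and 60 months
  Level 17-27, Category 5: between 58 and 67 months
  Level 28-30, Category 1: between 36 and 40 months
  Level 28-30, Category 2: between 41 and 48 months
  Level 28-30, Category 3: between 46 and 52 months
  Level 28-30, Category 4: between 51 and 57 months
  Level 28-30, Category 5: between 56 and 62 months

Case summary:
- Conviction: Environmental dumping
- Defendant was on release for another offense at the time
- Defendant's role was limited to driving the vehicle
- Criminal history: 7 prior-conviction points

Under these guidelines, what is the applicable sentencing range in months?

Base offense level for environmental dumping: 14.
A2 applies: 14 − 2 = 12.
A3 applies (level before this adjustment is 12 < 27, so +1): 12 + 1 = 13.
A4 does not apply.
Final offense level: 13.
Criminal history: 7 prior points → Category 4 (7-8).
Level 13 falls in the 12-13 band.
Grid: Level 12-13 × Category 4 = 24-32 months.

24-32 months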